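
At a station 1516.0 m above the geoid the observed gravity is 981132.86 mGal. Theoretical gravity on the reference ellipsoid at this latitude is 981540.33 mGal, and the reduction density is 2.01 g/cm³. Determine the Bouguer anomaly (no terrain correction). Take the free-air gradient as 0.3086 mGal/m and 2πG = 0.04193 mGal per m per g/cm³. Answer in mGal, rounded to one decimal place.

-67.4

Free-air correction = 0.3086 × 1516.0 = 467.84 mGal
Free-air anomaly = 981132.86 − 981540.33 + (467.84) = 60.37 mGal
Bouguer slab correction = 0.04193 × 2.01 × 1516.0 = 127.77 mGal
Simple Bouguer anomaly = 60.37 − (127.77) = -67.40 mGal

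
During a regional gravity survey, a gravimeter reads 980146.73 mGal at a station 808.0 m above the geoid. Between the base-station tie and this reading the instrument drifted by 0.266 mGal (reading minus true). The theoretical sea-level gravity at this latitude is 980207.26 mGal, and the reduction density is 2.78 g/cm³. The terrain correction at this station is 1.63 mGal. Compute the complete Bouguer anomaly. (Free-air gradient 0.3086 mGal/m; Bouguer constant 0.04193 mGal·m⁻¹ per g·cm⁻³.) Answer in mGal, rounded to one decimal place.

96.0

Drift-corrected reading = 980146.73 − (0.266) = 980146.464 mGal
Free-air correction = 0.3086 × 808.0 = 249.35 mGal
Free-air anomaly = 980146.464 − 980207.26 + (249.35) = 188.554 mGal
Bouguer slab correction = 0.04193 × 2.78 × 808.0 = 94.18 mGal
Simple Bouguer anomaly = 188.554 − (94.18) = 94.374 mGal
Complete Bouguer anomaly = 94.374 + 1.63 = 96.004 mGal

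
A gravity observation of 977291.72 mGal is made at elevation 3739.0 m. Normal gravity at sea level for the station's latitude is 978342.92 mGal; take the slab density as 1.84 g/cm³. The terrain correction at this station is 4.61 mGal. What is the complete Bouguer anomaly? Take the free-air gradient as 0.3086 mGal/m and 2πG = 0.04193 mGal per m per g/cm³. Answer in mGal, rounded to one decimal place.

Free-air correction = 0.3086 × 3739.0 = 1153.86 mGal
Free-air anomaly = 977291.72 − 978342.92 + (1153.86) = 102.66 mGal
Bouguer slab correction = 0.04193 × 1.84 × 3739.0 = 288.47 mGal
Simple Bouguer anomaly = 102.66 − (288.47) = -185.81 mGal
Complete Bouguer anomaly = -185.81 + 4.61 = -181.20 mGal

-181.2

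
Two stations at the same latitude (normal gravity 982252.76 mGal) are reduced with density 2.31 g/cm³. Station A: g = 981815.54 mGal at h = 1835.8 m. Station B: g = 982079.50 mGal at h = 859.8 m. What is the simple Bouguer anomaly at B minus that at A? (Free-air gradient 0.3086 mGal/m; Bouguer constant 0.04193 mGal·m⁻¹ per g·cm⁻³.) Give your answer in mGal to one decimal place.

Δg_SB(A) = 981815.54 − 982252.76 + 0.3086×1835.8 − 0.04193×2.31×1835.8 = -48.50 mGal
Δg_SB(B) = 982079.50 − 982252.76 + 0.3086×859.8 − 0.04193×2.31×859.8 = 8.80 mGal
Difference = 8.80 − (-48.50) = 57.30 mGal

57.3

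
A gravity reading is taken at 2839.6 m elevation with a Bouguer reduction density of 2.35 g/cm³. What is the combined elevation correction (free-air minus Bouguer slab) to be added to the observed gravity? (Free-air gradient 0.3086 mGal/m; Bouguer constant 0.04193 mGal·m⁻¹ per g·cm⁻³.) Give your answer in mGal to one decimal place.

596.5

Combined gradient = 0.3086 − 0.04193 × 2.35 = 0.2100645 mGal/m
Combined elevation correction = 0.2100645 × 2839.6 = 596.5 mGal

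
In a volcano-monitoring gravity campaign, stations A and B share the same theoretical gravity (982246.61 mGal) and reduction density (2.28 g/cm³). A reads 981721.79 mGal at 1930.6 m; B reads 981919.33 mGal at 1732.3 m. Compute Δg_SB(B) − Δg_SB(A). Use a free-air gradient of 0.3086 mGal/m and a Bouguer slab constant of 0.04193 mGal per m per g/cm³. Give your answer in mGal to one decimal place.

Δg_SB(A) = 981721.79 − 982246.61 + 0.3086×1930.6 − 0.04193×2.28×1930.6 = -113.60 mGal
Δg_SB(B) = 981919.33 − 982246.61 + 0.3086×1732.3 − 0.04193×2.28×1732.3 = 41.70 mGal
Difference = 41.70 − (-113.60) = 155.30 mGal

155.3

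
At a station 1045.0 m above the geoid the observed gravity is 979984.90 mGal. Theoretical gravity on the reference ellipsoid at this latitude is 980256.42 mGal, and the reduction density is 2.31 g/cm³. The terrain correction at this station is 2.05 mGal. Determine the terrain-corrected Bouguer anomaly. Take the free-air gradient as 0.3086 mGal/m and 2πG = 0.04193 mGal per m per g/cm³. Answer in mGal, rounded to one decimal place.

Free-air correction = 0.3086 × 1045.0 = 322.49 mGal
Free-air anomaly = 979984.90 − 980256.42 + (322.49) = 50.97 mGal
Bouguer slab correction = 0.04193 × 2.31 × 1045.0 = 101.22 mGal
Simple Bouguer anomaly = 50.97 − (101.22) = -50.25 mGal
Complete Bouguer anomaly = -50.25 + 2.05 = -48.20 mGal

-48.2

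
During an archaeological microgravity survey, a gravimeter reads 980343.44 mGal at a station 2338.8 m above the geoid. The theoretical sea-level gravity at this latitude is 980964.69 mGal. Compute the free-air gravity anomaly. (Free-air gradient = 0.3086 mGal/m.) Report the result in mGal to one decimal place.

Free-air correction = 0.3086 × 2338.8 = 721.75 mGal
Free-air anomaly = 980343.44 − 980964.69 + (721.75) = 100.50 mGal

100.5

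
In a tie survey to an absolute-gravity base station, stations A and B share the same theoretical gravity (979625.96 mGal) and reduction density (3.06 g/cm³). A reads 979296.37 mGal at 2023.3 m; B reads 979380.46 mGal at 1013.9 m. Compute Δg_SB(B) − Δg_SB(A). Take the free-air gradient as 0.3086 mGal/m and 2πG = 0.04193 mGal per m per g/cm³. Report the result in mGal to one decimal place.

-97.9

Δg_SB(A) = 979296.37 − 979625.96 + 0.3086×2023.3 − 0.04193×3.06×2023.3 = 35.20 mGal
Δg_SB(B) = 979380.46 − 979625.96 + 0.3086×1013.9 − 0.04193×3.06×1013.9 = -62.70 mGal
Difference = -62.70 − (35.20) = -97.90 mGal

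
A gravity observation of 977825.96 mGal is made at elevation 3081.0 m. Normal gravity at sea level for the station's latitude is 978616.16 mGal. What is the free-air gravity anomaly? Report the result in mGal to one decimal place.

Free-air correction = 0.3086 × 3081.0 = 950.80 mGal
Free-air anomaly = 977825.96 − 978616.16 + (950.80) = 160.60 mGal

160.6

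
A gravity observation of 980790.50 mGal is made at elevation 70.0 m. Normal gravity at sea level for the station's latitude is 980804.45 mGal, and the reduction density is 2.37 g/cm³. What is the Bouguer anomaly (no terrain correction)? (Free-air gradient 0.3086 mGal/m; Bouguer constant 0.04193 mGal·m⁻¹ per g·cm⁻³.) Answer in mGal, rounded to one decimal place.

Free-air correction = 0.3086 × 70.0 = 21.60 mGal
Free-air anomaly = 980790.50 − 980804.45 + (21.60) = 7.65 mGal
Bouguer slab correction = 0.04193 × 2.37 × 70.0 = 6.96 mGal
Simple Bouguer anomaly = 7.65 − (6.96) = 0.69 mGal

0.7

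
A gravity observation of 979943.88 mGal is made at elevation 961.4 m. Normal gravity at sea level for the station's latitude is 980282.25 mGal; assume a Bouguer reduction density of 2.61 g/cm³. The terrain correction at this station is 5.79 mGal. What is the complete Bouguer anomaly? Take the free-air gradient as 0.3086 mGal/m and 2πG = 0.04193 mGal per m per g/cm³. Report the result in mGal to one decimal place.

-141.1

Free-air correction = 0.3086 × 961.4 = 296.69 mGal
Free-air anomaly = 979943.88 − 980282.25 + (296.69) = -41.68 mGal
Bouguer slab correction = 0.04193 × 2.61 × 961.4 = 105.21 mGal
Simple Bouguer anomaly = -41.68 − (105.21) = -146.89 mGal
Complete Bouguer anomaly = -146.89 + 5.79 = -141.10 mGal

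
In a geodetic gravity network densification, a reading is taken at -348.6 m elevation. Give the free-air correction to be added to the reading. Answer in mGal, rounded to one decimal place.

Free-air correction = 0.3086 × -348.6 = -107.6 mGal

-107.6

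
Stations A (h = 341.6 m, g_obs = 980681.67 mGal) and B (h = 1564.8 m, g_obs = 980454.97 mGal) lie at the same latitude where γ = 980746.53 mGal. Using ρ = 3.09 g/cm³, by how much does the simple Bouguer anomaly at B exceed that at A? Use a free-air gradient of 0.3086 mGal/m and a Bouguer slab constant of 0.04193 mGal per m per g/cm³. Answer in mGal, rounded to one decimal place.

-7.7

Δg_SB(A) = 980681.67 − 980746.53 + 0.3086×341.6 − 0.04193×3.09×341.6 = -3.70 mGal
Δg_SB(B) = 980454.97 − 980746.53 + 0.3086×1564.8 − 0.04193×3.09×1564.8 = -11.40 mGal
Difference = -11.40 − (-3.70) = -7.70 mGal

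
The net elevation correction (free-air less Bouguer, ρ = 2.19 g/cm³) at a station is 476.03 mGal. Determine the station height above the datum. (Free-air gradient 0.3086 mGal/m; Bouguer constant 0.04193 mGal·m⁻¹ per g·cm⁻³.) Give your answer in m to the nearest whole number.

Combined gradient = 0.3086 − 0.04193 × 2.19 = 0.2167733 mGal/m
h = 476.03 / 0.2167733 = 2195.98 m

2196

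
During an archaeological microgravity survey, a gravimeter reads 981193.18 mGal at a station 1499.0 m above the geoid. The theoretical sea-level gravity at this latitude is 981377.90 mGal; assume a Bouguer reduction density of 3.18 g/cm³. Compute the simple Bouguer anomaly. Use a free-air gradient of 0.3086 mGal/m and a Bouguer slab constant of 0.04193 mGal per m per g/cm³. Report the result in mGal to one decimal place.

Free-air correction = 0.3086 × 1499.0 = 462.59 mGal
Free-air anomaly = 981193.18 − 981377.90 + (462.59) = 277.87 mGal
Bouguer slab correction = 0.04193 × 3.18 × 1499.0 = 199.87 mGal
Simple Bouguer anomaly = 277.87 − (199.87) = 78.00 mGal

78.0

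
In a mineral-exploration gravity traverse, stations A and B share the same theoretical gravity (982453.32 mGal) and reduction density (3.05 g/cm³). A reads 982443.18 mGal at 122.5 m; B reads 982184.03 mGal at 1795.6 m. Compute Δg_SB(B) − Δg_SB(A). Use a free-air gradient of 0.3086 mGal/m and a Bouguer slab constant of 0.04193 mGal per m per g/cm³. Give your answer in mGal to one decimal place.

43.2

Δg_SB(A) = 982443.18 − 982453.32 + 0.3086×122.5 − 0.04193×3.05×122.5 = 12.00 mGal
Δg_SB(B) = 982184.03 − 982453.32 + 0.3086×1795.6 − 0.04193×3.05×1795.6 = 55.20 mGal
Difference = 55.20 − (12.00) = 43.20 mGal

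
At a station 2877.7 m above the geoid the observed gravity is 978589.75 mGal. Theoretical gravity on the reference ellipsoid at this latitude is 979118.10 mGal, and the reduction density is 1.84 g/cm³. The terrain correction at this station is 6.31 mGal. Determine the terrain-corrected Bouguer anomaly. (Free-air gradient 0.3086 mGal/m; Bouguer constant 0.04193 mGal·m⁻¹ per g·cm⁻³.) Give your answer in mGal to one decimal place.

Free-air correction = 0.3086 × 2877.7 = 888.06 mGal
Free-air anomaly = 978589.75 − 979118.10 + (888.06) = 359.71 mGal
Bouguer slab correction = 0.04193 × 1.84 × 2877.7 = 222.02 mGal
Simple Bouguer anomaly = 359.71 − (222.02) = 137.69 mGal
Complete Bouguer anomaly = 137.69 + 6.31 = 144.00 mGal

144.0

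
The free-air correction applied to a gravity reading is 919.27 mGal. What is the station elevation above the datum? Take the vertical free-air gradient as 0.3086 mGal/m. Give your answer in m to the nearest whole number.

2979

h = 919.27 / 0.3086 = 2978.84 m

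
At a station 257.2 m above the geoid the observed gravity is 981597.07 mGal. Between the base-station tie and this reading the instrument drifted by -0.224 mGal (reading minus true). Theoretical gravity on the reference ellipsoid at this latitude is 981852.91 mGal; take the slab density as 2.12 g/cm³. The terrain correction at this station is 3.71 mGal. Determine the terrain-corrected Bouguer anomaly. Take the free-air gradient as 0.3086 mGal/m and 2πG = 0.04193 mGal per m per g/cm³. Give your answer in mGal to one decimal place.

-195.4

Drift-corrected reading = 981597.07 − (-0.224) = 981597.294 mGal
Free-air correction = 0.3086 × 257.2 = 79.37 mGal
Free-air anomaly = 981597.294 − 981852.91 + (79.37) = -176.246 mGal
Bouguer slab correction = 0.04193 × 2.12 × 257.2 = 22.86 mGal
Simple Bouguer anomaly = -176.246 − (22.86) = -199.106 mGal
Complete Bouguer anomaly = -199.106 + 3.71 = -195.396 mGal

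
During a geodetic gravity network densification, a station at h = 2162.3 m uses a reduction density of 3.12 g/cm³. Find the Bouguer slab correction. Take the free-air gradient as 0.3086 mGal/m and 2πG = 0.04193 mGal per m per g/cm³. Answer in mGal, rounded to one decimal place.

Bouguer slab correction = 0.04193 × 3.12 × 2162.3 = 282.9 mGal

282.9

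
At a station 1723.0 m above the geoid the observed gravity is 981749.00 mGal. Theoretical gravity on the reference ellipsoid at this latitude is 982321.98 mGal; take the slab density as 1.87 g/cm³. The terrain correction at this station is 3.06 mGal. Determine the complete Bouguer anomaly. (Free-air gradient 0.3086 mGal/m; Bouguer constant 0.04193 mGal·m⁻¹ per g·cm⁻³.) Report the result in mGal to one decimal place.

Free-air correction = 0.3086 × 1723.0 = 531.72 mGal
Free-air anomaly = 981749.00 − 982321.98 + (531.72) = -41.26 mGal
Bouguer slab correction = 0.04193 × 1.87 × 1723.0 = 135.10 mGal
Simple Bouguer anomaly = -41.26 − (135.10) = -176.36 mGal
Complete Bouguer anomaly = -176.36 + 3.06 = -173.30 mGal

-173.3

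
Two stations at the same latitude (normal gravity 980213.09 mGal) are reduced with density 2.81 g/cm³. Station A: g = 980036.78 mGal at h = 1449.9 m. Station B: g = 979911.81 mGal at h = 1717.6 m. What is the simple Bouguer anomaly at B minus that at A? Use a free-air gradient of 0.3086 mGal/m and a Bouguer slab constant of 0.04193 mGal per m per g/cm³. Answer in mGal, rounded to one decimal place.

-73.9

Δg_SB(A) = 980036.78 − 980213.09 + 0.3086×1449.9 − 0.04193×2.81×1449.9 = 100.30 mGal
Δg_SB(B) = 979911.81 − 980213.09 + 0.3086×1717.6 − 0.04193×2.81×1717.6 = 26.40 mGal
Difference = 26.40 − (100.30) = -73.90 mGal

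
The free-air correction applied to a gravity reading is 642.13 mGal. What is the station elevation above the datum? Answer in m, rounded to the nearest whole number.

2081

h = 642.13 / 0.3086 = 2080.78 m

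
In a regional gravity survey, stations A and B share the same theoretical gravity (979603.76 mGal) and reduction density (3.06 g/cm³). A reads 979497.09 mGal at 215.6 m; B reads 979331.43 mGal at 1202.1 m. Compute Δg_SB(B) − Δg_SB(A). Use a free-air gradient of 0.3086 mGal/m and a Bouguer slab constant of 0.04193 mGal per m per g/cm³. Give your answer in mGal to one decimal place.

Δg_SB(A) = 979497.09 − 979603.76 + 0.3086×215.6 − 0.04193×3.06×215.6 = -67.80 mGal
Δg_SB(B) = 979331.43 − 979603.76 + 0.3086×1202.1 − 0.04193×3.06×1202.1 = -55.60 mGal
Difference = -55.60 − (-67.80) = 12.20 mGal

12.2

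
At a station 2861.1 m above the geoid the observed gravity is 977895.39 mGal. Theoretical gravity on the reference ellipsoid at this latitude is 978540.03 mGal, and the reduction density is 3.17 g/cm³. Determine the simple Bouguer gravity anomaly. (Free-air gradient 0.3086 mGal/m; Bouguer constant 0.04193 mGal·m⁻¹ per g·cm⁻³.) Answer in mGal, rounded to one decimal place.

-142.0

Free-air correction = 0.3086 × 2861.1 = 882.94 mGal
Free-air anomaly = 977895.39 − 978540.03 + (882.94) = 238.30 mGal
Bouguer slab correction = 0.04193 × 3.17 × 2861.1 = 380.29 mGal
Simple Bouguer anomaly = 238.30 − (380.29) = -141.99 mGal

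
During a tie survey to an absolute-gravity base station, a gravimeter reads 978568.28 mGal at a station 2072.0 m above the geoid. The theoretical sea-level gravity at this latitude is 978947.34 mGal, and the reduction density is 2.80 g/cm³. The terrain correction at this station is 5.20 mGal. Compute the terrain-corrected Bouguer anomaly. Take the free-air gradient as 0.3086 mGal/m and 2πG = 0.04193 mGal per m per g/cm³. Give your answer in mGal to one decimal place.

Free-air correction = 0.3086 × 2072.0 = 639.42 mGal
Free-air anomaly = 978568.28 − 978947.34 + (639.42) = 260.36 mGal
Bouguer slab correction = 0.04193 × 2.80 × 2072.0 = 243.26 mGal
Simple Bouguer anomaly = 260.36 − (243.26) = 17.10 mGal
Complete Bouguer anomaly = 17.10 + 5.20 = 22.30 mGal

22.3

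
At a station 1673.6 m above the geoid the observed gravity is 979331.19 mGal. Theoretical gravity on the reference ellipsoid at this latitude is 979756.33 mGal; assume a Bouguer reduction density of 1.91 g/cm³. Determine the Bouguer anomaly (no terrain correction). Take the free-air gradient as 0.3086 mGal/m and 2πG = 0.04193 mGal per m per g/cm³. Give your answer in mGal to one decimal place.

-42.7

Free-air correction = 0.3086 × 1673.6 = 516.47 mGal
Free-air anomaly = 979331.19 − 979756.33 + (516.47) = 91.33 mGal
Bouguer slab correction = 0.04193 × 1.91 × 1673.6 = 134.03 mGal
Simple Bouguer anomaly = 91.33 − (134.03) = -42.70 mGal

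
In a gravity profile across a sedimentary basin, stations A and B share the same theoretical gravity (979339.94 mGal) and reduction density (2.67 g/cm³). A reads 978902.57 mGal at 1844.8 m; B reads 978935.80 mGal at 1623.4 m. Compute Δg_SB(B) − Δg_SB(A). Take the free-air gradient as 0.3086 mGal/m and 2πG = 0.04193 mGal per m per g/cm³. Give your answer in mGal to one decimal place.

-10.3

Δg_SB(A) = 978902.57 − 979339.94 + 0.3086×1844.8 − 0.04193×2.67×1844.8 = -74.60 mGal
Δg_SB(B) = 978935.80 − 979339.94 + 0.3086×1623.4 − 0.04193×2.67×1623.4 = -84.90 mGal
Difference = -84.90 − (-74.60) = -10.30 mGal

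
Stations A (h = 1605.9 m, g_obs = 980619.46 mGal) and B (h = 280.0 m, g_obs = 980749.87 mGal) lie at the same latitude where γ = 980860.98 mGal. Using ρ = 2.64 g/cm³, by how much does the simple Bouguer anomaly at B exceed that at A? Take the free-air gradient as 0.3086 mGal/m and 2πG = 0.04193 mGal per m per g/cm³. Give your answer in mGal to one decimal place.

Δg_SB(A) = 980619.46 − 980860.98 + 0.3086×1605.9 − 0.04193×2.64×1605.9 = 76.30 mGal
Δg_SB(B) = 980749.87 − 980860.98 + 0.3086×280.0 − 0.04193×2.64×280.0 = -55.70 mGal
Difference = -55.70 − (76.30) = -132.00 mGal

-132.0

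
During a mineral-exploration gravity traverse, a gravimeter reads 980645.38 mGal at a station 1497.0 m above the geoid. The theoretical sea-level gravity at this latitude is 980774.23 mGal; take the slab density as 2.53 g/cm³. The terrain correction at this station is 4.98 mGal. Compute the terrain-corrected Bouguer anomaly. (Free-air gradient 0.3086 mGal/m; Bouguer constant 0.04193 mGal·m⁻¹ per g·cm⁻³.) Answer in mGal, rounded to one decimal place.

179.3

Free-air correction = 0.3086 × 1497.0 = 461.97 mGal
Free-air anomaly = 980645.38 − 980774.23 + (461.97) = 333.12 mGal
Bouguer slab correction = 0.04193 × 2.53 × 1497.0 = 158.81 mGal
Simple Bouguer anomaly = 333.12 − (158.81) = 174.31 mGal
Complete Bouguer anomaly = 174.31 + 4.98 = 179.29 mGal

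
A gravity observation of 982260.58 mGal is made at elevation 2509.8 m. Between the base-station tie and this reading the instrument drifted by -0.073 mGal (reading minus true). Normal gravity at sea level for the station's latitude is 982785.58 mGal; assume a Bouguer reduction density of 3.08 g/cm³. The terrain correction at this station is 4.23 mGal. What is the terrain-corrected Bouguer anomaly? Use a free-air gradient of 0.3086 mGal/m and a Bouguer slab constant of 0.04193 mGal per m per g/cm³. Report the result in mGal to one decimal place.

-70.3

Drift-corrected reading = 982260.58 − (-0.073) = 982260.653 mGal
Free-air correction = 0.3086 × 2509.8 = 774.52 mGal
Free-air anomaly = 982260.653 − 982785.58 + (774.52) = 249.593 mGal
Bouguer slab correction = 0.04193 × 3.08 × 2509.8 = 324.13 mGal
Simple Bouguer anomaly = 249.593 − (324.13) = -74.537 mGal
Complete Bouguer anomaly = -74.537 + 4.23 = -70.307 mGal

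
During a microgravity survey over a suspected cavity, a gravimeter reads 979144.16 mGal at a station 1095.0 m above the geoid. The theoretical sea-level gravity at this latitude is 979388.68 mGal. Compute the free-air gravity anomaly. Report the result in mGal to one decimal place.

93.4

Free-air correction = 0.3086 × 1095.0 = 337.92 mGal
Free-air anomaly = 979144.16 − 979388.68 + (337.92) = 93.40 mGal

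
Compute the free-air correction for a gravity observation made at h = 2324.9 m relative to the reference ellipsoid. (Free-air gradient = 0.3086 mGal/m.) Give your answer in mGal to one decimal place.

Free-air correction = 0.3086 × 2324.9 = 717.5 mGal

717.5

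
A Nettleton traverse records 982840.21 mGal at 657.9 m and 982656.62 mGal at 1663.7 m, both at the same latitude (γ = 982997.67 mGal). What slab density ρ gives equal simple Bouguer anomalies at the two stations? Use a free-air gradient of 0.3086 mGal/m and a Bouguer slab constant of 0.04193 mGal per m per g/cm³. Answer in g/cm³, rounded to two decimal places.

Δg_obs = 982656.62 − 982840.21 = -183.59 mGal over Δh = 1663.7 − 657.9 = 1005.8 m
Equal Bouguer anomalies ⇒ Δg_obs + (0.3086 − 0.04193ρ)·Δh = 0
0.3086 − 0.04193ρ = −Δg_obs/Δh = 0.18253
ρ = (0.3086 − 0.18253) / 0.04193 = 3.01 g/cm³

3.01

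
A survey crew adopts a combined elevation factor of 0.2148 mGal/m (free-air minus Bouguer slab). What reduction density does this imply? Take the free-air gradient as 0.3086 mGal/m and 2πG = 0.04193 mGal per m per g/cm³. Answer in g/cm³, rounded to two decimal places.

0.2148 = 0.3086 − 0.04193 × ρ
ρ = (0.3086 − 0.2148) / 0.04193 = 2.24 g/cm³

2.24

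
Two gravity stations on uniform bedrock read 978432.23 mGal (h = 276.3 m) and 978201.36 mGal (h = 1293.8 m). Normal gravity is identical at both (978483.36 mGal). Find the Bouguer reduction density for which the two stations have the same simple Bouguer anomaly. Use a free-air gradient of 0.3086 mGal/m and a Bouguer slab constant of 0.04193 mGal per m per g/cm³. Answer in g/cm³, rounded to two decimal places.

Δg_obs = 978201.36 − 978432.23 = -230.87 mGal over Δh = 1293.8 − 276.3 = 1017.5 m
Equal Bouguer anomalies ⇒ Δg_obs + (0.3086 − 0.04193ρ)·Δh = 0
0.3086 − 0.04193ρ = −Δg_obs/Δh = 0.22690
ρ = (0.3086 − 0.22690) / 0.04193 = 1.95 g/cm³

1.95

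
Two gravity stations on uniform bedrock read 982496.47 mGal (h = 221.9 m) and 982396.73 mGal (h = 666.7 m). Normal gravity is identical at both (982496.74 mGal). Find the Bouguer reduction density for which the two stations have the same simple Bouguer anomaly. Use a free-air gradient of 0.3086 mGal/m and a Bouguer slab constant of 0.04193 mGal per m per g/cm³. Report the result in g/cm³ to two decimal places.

Δg_obs = 982396.73 − 982496.47 = -99.74 mGal over Δh = 666.7 − 221.9 = 444.8 m
Equal Bouguer anomalies ⇒ Δg_obs + (0.3086 − 0.04193ρ)·Δh = 0
0.3086 − 0.04193ρ = −Δg_obs/Δh = 0.22424
ρ = (0.3086 − 0.22424) / 0.04193 = 2.01 g/cm³

2.01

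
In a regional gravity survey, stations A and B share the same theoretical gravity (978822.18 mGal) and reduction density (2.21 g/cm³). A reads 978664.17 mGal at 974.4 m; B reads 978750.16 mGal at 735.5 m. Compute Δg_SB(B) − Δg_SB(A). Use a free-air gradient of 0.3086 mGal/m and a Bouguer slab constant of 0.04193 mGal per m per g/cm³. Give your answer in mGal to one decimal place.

Δg_SB(A) = 978664.17 − 978822.18 + 0.3086×974.4 − 0.04193×2.21×974.4 = 52.40 mGal
Δg_SB(B) = 978750.16 − 978822.18 + 0.3086×735.5 − 0.04193×2.21×735.5 = 86.80 mGal
Difference = 86.80 − (52.40) = 34.40 mGal

34.4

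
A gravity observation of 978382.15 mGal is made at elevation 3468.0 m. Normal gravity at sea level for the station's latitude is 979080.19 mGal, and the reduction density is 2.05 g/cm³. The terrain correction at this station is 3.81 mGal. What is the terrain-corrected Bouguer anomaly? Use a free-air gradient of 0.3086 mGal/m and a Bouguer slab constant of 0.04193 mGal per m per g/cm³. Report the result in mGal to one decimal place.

77.9

Free-air correction = 0.3086 × 3468.0 = 1070.22 mGal
Free-air anomaly = 978382.15 − 979080.19 + (1070.22) = 372.18 mGal
Bouguer slab correction = 0.04193 × 2.05 × 3468.0 = 298.10 mGal
Simple Bouguer anomaly = 372.18 − (298.10) = 74.08 mGal
Complete Bouguer anomaly = 74.08 + 3.81 = 77.89 mGal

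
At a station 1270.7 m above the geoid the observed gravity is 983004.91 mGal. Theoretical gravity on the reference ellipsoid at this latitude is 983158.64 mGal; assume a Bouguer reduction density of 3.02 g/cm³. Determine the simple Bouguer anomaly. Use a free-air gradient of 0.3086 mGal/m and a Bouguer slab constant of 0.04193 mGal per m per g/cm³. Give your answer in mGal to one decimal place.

77.5

Free-air correction = 0.3086 × 1270.7 = 392.14 mGal
Free-air anomaly = 983004.91 − 983158.64 + (392.14) = 238.41 mGal
Bouguer slab correction = 0.04193 × 3.02 × 1270.7 = 160.91 mGal
Simple Bouguer anomaly = 238.41 − (160.91) = 77.50 mGal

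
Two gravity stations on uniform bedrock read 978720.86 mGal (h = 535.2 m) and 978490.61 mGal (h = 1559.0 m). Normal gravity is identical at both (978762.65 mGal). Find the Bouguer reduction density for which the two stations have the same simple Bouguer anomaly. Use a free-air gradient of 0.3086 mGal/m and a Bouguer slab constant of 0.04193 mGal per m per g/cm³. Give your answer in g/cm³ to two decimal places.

Δg_obs = 978490.61 − 978720.86 = -230.25 mGal over Δh = 1559.0 − 535.2 = 1023.8 m
Equal Bouguer anomalies ⇒ Δg_obs + (0.3086 − 0.04193ρ)·Δh = 0
0.3086 − 0.04193ρ = −Δg_obs/Δh = 0.22490
ρ = (0.3086 − 0.22490) / 0.04193 = 2.00 g/cm³

2.00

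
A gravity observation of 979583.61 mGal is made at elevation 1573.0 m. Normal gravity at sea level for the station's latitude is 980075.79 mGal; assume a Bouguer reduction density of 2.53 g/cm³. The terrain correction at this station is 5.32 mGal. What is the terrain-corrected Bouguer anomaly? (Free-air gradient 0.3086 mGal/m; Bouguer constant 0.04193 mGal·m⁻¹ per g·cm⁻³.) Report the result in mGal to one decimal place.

Free-air correction = 0.3086 × 1573.0 = 485.43 mGal
Free-air anomaly = 979583.61 − 980075.79 + (485.43) = -6.75 mGal
Bouguer slab correction = 0.04193 × 2.53 × 1573.0 = 166.87 mGal
Simple Bouguer anomaly = -6.75 − (166.87) = -173.62 mGal
Complete Bouguer anomaly = -173.62 + 5.32 = -168.30 mGal

-168.3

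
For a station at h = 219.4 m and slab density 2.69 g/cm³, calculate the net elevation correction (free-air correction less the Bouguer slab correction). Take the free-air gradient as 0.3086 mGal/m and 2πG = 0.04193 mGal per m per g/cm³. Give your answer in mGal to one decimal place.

43.0

Combined gradient = 0.3086 − 0.04193 × 2.69 = 0.1958083 mGal/m
Combined elevation correction = 0.1958083 × 219.4 = 43.0 mGal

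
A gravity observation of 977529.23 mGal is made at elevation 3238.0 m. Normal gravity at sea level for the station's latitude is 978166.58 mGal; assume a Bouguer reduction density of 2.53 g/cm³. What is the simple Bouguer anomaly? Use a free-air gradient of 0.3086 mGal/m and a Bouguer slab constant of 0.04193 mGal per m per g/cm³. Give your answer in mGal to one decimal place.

18.4

Free-air correction = 0.3086 × 3238.0 = 999.25 mGal
Free-air anomaly = 977529.23 − 978166.58 + (999.25) = 361.90 mGal
Bouguer slab correction = 0.04193 × 2.53 × 3238.0 = 343.50 mGal
Simple Bouguer anomaly = 361.90 − (343.50) = 18.40 mGal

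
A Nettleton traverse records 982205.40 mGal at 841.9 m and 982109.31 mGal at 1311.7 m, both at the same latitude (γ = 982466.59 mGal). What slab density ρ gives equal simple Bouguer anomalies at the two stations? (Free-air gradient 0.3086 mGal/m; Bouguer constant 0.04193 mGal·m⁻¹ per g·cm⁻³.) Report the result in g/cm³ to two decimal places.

2.48

Δg_obs = 982109.31 − 982205.40 = -96.09 mGal over Δh = 1311.7 − 841.9 = 469.8 m
Equal Bouguer anomalies ⇒ Δg_obs + (0.3086 − 0.04193ρ)·Δh = 0
0.3086 − 0.04193ρ = −Δg_obs/Δh = 0.20453
ρ = (0.3086 − 0.20453) / 0.04193 = 2.48 g/cm³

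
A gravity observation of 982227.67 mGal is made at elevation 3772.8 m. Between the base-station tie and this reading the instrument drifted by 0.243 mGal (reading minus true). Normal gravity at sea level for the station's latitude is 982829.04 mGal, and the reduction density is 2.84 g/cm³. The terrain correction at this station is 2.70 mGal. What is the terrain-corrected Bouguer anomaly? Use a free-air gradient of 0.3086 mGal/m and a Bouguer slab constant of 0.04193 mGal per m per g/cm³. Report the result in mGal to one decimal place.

116.1

Drift-corrected reading = 982227.67 − (0.243) = 982227.427 mGal
Free-air correction = 0.3086 × 3772.8 = 1164.29 mGal
Free-air anomaly = 982227.427 − 982829.04 + (1164.29) = 562.677 mGal
Bouguer slab correction = 0.04193 × 2.84 × 3772.8 = 449.27 mGal
Simple Bouguer anomaly = 562.677 − (449.27) = 113.407 mGal
Complete Bouguer anomaly = 113.407 + 2.70 = 116.107 mGal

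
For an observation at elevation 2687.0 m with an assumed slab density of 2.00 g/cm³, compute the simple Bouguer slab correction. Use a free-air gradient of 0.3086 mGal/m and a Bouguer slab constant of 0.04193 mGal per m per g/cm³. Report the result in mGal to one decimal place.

225.3

Bouguer slab correction = 0.04193 × 2.00 × 2687.0 = 225.3 mGal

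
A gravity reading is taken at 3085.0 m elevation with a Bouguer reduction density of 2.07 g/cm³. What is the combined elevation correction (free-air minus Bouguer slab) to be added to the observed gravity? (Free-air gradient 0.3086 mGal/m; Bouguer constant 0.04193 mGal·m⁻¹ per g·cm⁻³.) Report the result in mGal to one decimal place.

Combined gradient = 0.3086 − 0.04193 × 2.07 = 0.2218049 mGal/m
Combined elevation correction = 0.2218049 × 3085.0 = 684.3 mGal

684.3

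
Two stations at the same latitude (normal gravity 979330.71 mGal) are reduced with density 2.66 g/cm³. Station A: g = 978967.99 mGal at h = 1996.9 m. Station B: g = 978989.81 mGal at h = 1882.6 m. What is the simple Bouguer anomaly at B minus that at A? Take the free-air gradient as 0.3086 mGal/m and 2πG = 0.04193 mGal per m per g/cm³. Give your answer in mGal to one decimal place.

Δg_SB(A) = 978967.99 − 979330.71 + 0.3086×1996.9 − 0.04193×2.66×1996.9 = 30.80 mGal
Δg_SB(B) = 978989.81 − 979330.71 + 0.3086×1882.6 − 0.04193×2.66×1882.6 = 30.10 mGal
Difference = 30.10 − (30.80) = -0.70 mGal

-0.7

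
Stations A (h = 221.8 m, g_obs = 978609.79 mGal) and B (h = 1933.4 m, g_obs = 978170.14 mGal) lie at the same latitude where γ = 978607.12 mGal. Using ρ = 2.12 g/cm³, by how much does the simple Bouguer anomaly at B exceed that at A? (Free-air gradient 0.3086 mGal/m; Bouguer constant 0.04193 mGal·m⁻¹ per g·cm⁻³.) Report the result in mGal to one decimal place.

Δg_SB(A) = 978609.79 − 978607.12 + 0.3086×221.8 − 0.04193×2.12×221.8 = 51.40 mGal
Δg_SB(B) = 978170.14 − 978607.12 + 0.3086×1933.4 − 0.04193×2.12×1933.4 = -12.20 mGal
Difference = -12.20 − (51.40) = -63.60 mGal

-63.6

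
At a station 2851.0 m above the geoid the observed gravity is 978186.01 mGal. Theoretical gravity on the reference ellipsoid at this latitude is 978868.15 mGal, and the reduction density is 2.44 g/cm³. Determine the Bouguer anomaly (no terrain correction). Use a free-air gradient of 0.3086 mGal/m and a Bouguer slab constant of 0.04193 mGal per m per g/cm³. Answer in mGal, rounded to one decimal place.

-94.0

Free-air correction = 0.3086 × 2851.0 = 879.82 mGal
Free-air anomaly = 978186.01 − 978868.15 + (879.82) = 197.68 mGal
Bouguer slab correction = 0.04193 × 2.44 × 2851.0 = 291.68 mGal
Simple Bouguer anomaly = 197.68 − (291.68) = -94.00 mGal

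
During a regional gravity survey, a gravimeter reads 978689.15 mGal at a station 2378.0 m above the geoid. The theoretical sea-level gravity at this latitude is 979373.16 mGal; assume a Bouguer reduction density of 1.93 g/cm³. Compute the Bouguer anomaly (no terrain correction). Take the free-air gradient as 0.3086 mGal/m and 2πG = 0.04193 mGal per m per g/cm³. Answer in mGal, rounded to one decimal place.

Free-air correction = 0.3086 × 2378.0 = 733.85 mGal
Free-air anomaly = 978689.15 − 979373.16 + (733.85) = 49.84 mGal
Bouguer slab correction = 0.04193 × 1.93 × 2378.0 = 192.44 mGal
Simple Bouguer anomaly = 49.84 − (192.44) = -142.60 mGal

-142.6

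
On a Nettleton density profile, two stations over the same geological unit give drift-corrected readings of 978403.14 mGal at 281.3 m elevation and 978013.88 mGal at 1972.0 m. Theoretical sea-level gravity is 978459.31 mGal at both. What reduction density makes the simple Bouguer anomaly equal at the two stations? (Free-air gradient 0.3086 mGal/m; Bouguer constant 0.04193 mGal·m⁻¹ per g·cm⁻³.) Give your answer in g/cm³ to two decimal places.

1.87

Δg_obs = 978013.88 − 978403.14 = -389.26 mGal over Δh = 1972.0 − 281.3 = 1690.7 m
Equal Bouguer anomalies ⇒ Δg_obs + (0.3086 − 0.04193ρ)·Δh = 0
0.3086 − 0.04193ρ = −Δg_obs/Δh = 0.23024
ρ = (0.3086 − 0.23024) / 0.04193 = 1.87 g/cm³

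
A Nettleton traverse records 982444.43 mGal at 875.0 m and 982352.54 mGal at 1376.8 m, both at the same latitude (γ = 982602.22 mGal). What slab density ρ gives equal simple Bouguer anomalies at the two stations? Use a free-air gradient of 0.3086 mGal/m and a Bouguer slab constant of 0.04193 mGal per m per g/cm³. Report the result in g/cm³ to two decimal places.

2.99

Δg_obs = 982352.54 − 982444.43 = -91.89 mGal over Δh = 1376.8 − 875.0 = 501.8 m
Equal Bouguer anomalies ⇒ Δg_obs + (0.3086 − 0.04193ρ)·Δh = 0
0.3086 − 0.04193ρ = −Δg_obs/Δh = 0.18312
ρ = (0.3086 − 0.18312) / 0.04193 = 2.99 g/cm³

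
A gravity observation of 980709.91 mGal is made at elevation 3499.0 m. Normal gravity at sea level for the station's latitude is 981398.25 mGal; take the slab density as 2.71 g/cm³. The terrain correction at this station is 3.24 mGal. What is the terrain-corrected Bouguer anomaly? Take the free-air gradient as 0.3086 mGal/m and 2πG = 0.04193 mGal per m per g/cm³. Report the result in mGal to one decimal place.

-2.9

Free-air correction = 0.3086 × 3499.0 = 1079.79 mGal
Free-air anomaly = 980709.91 − 981398.25 + (1079.79) = 391.45 mGal
Bouguer slab correction = 0.04193 × 2.71 × 3499.0 = 397.59 mGal
Simple Bouguer anomaly = 391.45 − (397.59) = -6.14 mGal
Complete Bouguer anomaly = -6.14 + 3.24 = -2.90 mGal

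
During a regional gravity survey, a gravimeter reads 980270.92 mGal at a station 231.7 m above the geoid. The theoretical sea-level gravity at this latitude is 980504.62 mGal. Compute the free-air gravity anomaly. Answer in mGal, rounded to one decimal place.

-162.2

Free-air correction = 0.3086 × 231.7 = 71.50 mGal
Free-air anomaly = 980270.92 − 980504.62 + (71.50) = -162.20 mGal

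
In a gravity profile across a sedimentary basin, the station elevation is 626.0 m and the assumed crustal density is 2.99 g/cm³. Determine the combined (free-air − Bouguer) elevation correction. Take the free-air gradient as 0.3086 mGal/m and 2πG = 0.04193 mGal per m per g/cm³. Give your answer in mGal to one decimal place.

Combined gradient = 0.3086 − 0.04193 × 2.99 = 0.1832293 mGal/m
Combined elevation correction = 0.1832293 × 626.0 = 114.7 mGal

114.7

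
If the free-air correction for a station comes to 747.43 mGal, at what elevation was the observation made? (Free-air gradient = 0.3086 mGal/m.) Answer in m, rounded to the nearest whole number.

2422

h = 747.43 / 0.3086 = 2422.00 m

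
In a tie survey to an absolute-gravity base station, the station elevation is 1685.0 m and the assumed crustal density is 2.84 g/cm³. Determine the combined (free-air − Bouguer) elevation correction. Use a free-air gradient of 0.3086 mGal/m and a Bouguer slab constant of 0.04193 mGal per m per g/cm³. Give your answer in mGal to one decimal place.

Combined gradient = 0.3086 − 0.04193 × 2.84 = 0.1895188 mGal/m
Combined elevation correction = 0.1895188 × 1685.0 = 319.3 mGal

319.3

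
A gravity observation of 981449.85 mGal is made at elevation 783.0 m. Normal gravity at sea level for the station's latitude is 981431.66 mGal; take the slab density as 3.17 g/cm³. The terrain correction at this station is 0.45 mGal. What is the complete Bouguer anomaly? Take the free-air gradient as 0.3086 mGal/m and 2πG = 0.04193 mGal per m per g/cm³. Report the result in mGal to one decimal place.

Free-air correction = 0.3086 × 783.0 = 241.63 mGal
Free-air anomaly = 981449.85 − 981431.66 + (241.63) = 259.82 mGal
Bouguer slab correction = 0.04193 × 3.17 × 783.0 = 104.07 mGal
Simple Bouguer anomaly = 259.82 − (104.07) = 155.75 mGal
Complete Bouguer anomaly = 155.75 + 0.45 = 156.20 mGal

156.2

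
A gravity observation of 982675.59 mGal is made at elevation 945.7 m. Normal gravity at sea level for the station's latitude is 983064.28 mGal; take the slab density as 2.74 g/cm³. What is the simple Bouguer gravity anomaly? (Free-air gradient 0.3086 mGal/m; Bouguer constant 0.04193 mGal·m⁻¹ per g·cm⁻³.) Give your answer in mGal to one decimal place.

Free-air correction = 0.3086 × 945.7 = 291.84 mGal
Free-air anomaly = 982675.59 − 983064.28 + (291.84) = -96.85 mGal
Bouguer slab correction = 0.04193 × 2.74 × 945.7 = 108.65 mGal
Simple Bouguer anomaly = -96.85 − (108.65) = -205.50 mGal

-205.5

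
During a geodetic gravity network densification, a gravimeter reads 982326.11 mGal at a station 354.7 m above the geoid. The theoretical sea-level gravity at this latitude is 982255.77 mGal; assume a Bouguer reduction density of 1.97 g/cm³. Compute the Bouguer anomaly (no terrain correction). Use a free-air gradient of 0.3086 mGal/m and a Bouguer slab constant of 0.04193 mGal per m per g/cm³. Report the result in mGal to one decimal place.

Free-air correction = 0.3086 × 354.7 = 109.46 mGal
Free-air anomaly = 982326.11 − 982255.77 + (109.46) = 179.80 mGal
Bouguer slab correction = 0.04193 × 1.97 × 354.7 = 29.30 mGal
Simple Bouguer anomaly = 179.80 − (29.30) = 150.50 mGal

150.5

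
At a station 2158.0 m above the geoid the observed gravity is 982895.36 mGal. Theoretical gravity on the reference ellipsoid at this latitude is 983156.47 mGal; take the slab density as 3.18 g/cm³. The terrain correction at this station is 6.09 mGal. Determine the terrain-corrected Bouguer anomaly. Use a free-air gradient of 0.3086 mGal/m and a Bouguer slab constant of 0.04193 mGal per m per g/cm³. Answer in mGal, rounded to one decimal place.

Free-air correction = 0.3086 × 2158.0 = 665.96 mGal
Free-air anomaly = 982895.36 − 983156.47 + (665.96) = 404.85 mGal
Bouguer slab correction = 0.04193 × 3.18 × 2158.0 = 287.74 mGal
Simple Bouguer anomaly = 404.85 − (287.74) = 117.11 mGal
Complete Bouguer anomaly = 117.11 + 6.09 = 123.20 mGal

123.2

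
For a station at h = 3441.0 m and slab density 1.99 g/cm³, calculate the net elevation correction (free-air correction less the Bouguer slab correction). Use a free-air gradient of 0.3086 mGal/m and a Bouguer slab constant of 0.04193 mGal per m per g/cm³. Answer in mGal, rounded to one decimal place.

774.8

Combined gradient = 0.3086 − 0.04193 × 1.99 = 0.2251593 mGal/m
Combined elevation correction = 0.2251593 × 3441.0 = 774.8 mGal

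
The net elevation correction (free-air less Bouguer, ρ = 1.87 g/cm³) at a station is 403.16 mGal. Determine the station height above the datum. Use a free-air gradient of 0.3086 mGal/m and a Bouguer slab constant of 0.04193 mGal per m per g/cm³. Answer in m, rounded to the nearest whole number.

Combined gradient = 0.3086 − 0.04193 × 1.87 = 0.2301909 mGal/m
h = 403.16 / 0.2301909 = 1751.42 m

1751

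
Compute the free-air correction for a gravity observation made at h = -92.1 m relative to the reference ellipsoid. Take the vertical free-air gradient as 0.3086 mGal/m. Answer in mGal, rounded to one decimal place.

-28.4

Free-air correction = 0.3086 × -92.1 = -28.4 mGal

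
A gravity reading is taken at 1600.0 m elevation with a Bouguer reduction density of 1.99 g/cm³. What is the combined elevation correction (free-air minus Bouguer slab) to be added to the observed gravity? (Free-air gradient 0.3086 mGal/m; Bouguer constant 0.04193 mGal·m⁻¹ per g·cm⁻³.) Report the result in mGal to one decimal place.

Combined gradient = 0.3086 − 0.04193 × 1.99 = 0.2251593 mGal/m
Combined elevation correction = 0.2251593 × 1600.0 = 360.3 mGal

360.3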